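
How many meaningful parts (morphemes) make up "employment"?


Word: "employment"
Morphemes: employ + -ment
Each morpheme carries meaning
= 2 morphemes


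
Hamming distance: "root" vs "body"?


Comparing character by character (same length = 4):
  Pos 0: 'r' vs 'b' !=
  Pos 1: 'o' vs 'o' =
  Pos 2: 'o' vs 'd' !=
  Pos 3: 't' vs 'y' !=
Hamming distance = 3


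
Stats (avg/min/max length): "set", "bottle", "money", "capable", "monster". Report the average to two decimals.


Lengths: "set"=3, "bottle"=6, "money"=5, "capable"=7, "monster"=7
Sum = 28, Count = 5
Average = 28/5 = 5.60
= avg=5.60, min=3, max=7


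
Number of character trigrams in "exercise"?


Word: "exercise" (length 8)
Number of 3-grams = length - 3 + 1 = 8 - 3 + 1
= 6


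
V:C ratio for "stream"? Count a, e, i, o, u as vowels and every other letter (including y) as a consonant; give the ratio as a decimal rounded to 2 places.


Word: "stream"
Vowels (a,e,i,o,u): 2
Consonants: 4
Ratio = 2/4
= 0.50


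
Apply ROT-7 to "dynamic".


Word: "dynamic"
Shift: 7
Each letter → (letter + shift) mod 26:
  'd' (3) + 7 = 10 → 'k'
  'y' (24) + 7 = 5 → 'f'
  'n' (13) + 7 = 20 → 'u'
  'a' (0) + 7 = 7 → 'h'
  'm' (12) + 7 = 19 → 't'
  'i' (8) + 7 = 15 → 'p'
  'c' (2) + 7 = 9 → 'j'
Result = "kfuhtpj"


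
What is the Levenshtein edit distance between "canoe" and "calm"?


Word 1: "canoe" (length 5)
Word 2: "calm" (length 4)
One optimal edit sequence (insert/delete/substitute each cost 1):
  1. keep 'c'
  2. keep 'a'
  3. delete 'n'  (+1)
  4. substitute 'o' -> 'l'  (+1)
  5. substitute 'e' -> 'm'  (+1)
Total edit operations: 3
Edit distance = 3


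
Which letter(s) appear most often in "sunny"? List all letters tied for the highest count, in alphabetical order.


Word: "sunny"
Letter counts:
  'n': 2
  's': 1
  'u': 1
  'y': 1
Maximum count = 2
Most frequent = 'n' (2 times each)


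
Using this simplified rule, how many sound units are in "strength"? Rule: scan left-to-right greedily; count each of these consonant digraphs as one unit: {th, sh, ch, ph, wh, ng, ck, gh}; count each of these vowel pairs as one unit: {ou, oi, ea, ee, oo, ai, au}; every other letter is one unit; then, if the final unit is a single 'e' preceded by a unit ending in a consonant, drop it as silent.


Word: "strength" (8 letters)
Left-to-right scan:
  (1) 's' (letter)
  (2) 't' (letter)
  (3) 'r' (letter)
  (4) 'e' (letter)
  (5) 'ng' (digraph)
  (6) 'th' (digraph)
Units from scan: 6
Sound units = 6 units


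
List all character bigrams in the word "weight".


Word: "weight" (length 6)
Number of bigrams = 6 - 2 + 1 = 5
  Position 0: "we"
  Position 1: "ei"
  Position 2: "ig"
  Position 3: "gh"
  Position 4: "ht"
Bigrams = "we", "ei", "ig", "gh", "ht"


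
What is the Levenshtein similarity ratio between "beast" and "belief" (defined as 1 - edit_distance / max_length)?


Word 1: "beast" (length 5)
Word 2: "belief" (length 6)
One optimal edit sequence:
  1. keep 'b'
  2. keep 'e'
  3. insert 'l'  (+1)
  4. substitute 'a' -> 'i'  (+1)
  5. substitute 's' -> 'e'  (+1)
  6. substitute 't' -> 'f'  (+1)
Edit distance = 4
Max length = max(5, 6) = 6
Similarity = 1 - 4/6
= 0.3333


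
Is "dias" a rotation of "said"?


Word: "said", Candidate: "dias"
Method: check if candidate is substring of word+word
"saidsaid" contains "dias"? No
Is rotation = No


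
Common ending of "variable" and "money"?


Word 1: "variable"
Word 2: "money"
Comparing from end:
  Pos -1: 'e' != 'y' (stop)
LCS = "" (length 0)


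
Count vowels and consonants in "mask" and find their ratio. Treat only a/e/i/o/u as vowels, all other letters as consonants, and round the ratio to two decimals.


Word: "mask"
Vowels (a,e,i,o,u): 1
Consonants: 3
Ratio = 1/3
= 0.33


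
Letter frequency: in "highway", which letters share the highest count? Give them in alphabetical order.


Word: "highway"
Letter counts:
  'a': 1
  'g': 1
  'h': 2
  'i': 1
  'w': 1
  'y': 1
Maximum count = 2
Most frequent = 'h' (2 times each)


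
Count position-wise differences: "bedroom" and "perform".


Comparing character by character (same length = 7):
  Pos 0: 'b' vs 'p' !=
  Pos 1: 'e' vs 'e' =
  Pos 2: 'd' vs 'r' !=
  Pos 3: 'r' vs 'f' !=
  Pos 4: 'o' vs 'o' =
  Pos 5: 'o' vs 'r' !=
  Pos 6: 'm' vs 'm' =
Hamming distance = 4


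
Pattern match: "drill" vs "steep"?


Pattern of "drill": [0, 1, 2, 3, 3]
Pattern of "steep": [0, 1, 2, 2, 3]
Patterns do not match
Same pattern = No


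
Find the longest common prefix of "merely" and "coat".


Word 1: "merely"
Word 2: "coat"
Comparing from start:
  Pos 0: 'm' != 'c' (stop)
LCP = "" (length 0)


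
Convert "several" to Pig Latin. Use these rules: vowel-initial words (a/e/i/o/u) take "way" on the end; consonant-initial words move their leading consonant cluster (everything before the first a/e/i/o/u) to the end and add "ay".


Word: "several"
Starts with consonant(s) → move to end, add 'ay'
Consonant cluster: "s"
Pig Latin = "everalsay"


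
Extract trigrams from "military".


Word: "military" (length 8)
Number of trigrams = 8 - 3 + 1 = 6
  Position 0: "mil"
  Position 1: "ili"
  Position 2: "lit"
  Position 3: "ita"
  Position 4: "tar"
  Position 5: "ary"
Trigrams = "mil", "ili", "lit", "ita", "tar", "ary"


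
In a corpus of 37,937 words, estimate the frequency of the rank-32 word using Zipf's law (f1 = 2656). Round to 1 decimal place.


Zipf's law: f(r) = f(1) / r
f(1) = 2656
f(32) = 2656 / 32
= 83.0 occurrences


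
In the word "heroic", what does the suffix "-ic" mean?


Suffix: -ic
Example: heroic (hero + -ic)
Meaning = relating to


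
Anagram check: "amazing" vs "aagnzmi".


Word 1: "amazing" → sorted: aagimnz
Word 2: "aagnzmi" → sorted: aagimnz
Same letters? aagimnz == aagimnz
Anagram = Yes


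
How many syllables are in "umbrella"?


Word: "umbrella"
Syllable breakdown: um-brel-la
Counting: 3 parts
= 3 syllables


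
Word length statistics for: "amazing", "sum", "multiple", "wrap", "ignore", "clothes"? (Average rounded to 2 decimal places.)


Lengths: "amazing"=7, "sum"=3, "multiple"=8, "wrap"=4, "ignore"=6, "clothes"=7
Sum = 35, Count = 6
Average = 35/6 = 5.83
= avg=5.83, min=3, max=8


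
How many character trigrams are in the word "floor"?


Word: "floor" (length 5)
Number of 3-grams = length - 3 + 1 = 5 - 3 + 1
= 3


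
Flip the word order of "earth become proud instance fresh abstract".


Original: "earth become proud instance fresh abstract"
Words (1..n): earth | become | proud | instance | fresh | abstract
Reversed (n..1): abstract | fresh | instance | proud | become | earth
Result = "abstract fresh instance proud become earth"


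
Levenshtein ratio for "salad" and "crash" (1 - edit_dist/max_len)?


Word 1: "salad" (length 5)
Word 2: "crash" (length 5)
One optimal edit sequence:
  1. substitute 's' -> 'c'  (+1)
  2. substitute 'a' -> 'r'  (+1)
  3. substitute 'l' -> 'a'  (+1)
  4. substitute 'a' -> 's'  (+1)
  5. substitute 'd' -> 'h'  (+1)
Edit distance = 5
Max length = max(5, 5) = 5
Similarity = 1 - 5/5
= 0.0000


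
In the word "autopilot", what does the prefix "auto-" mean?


Prefix: auto-
Example: autopilot (auto- + pilot)
Meaning = self


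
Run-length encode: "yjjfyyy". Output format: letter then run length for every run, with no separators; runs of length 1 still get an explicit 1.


String: "yjjfyyy"
Scanning for consecutive runs:
  'y' x 1
  'j' x 2
  'f' x 1
  'y' x 3
RLE = "y1j2f1y3"


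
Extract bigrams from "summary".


Word: "summary" (length 7)
Number of bigrams = 7 - 2 + 1 = 6
  Position 0: "su"
  Position 1: "um"
  Position 2: "mm"
  Position 3: "ma"
  Position 4: "ar"
  Position 5: "ry"
Bigrams = "su", "um", "mm", "ma", "ar", "ry"


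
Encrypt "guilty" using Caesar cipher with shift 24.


Word: "guilty"
Shift: 24
Each letter → (letter + shift) mod 26:
  'g' (6) + 24 = 4 → 'e'
  'u' (20) + 24 = 18 → 's'
  'i' (8) + 24 = 6 → 'g'
  'l' (11) + 24 = 9 → 'j'
  't' (19) + 24 = 17 → 'r'
  'y' (24) + 24 = 22 → 'w'
Result = "esgjrw"


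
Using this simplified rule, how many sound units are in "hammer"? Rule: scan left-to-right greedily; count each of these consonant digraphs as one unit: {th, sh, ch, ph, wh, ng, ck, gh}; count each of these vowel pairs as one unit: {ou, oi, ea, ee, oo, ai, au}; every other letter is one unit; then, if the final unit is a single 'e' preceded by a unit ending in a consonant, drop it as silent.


Word: "hammer" (6 letters)
Left-to-right scan:
  [1] 'h' (letter)
  [2] 'a' (letter)
  [3] 'm' (letter)
  [4] 'm' (letter)
  [5] 'e' (letter)
  [6] 'r' (letter)
Units from scan: 6
Sound units = 6 units


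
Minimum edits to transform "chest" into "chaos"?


Word 1: "chest" (length 5)
Word 2: "chaos" (length 5)
One optimal edit sequence (insert/delete/substitute each cost 1):
  1. keep 'c'
  2. keep 'h'
  3. substitute 'e' -> 'a'  (+1)
  4. substitute 's' -> 'o'  (+1)
  5. substitute 't' -> 's'  (+1)
Total edit operations: 3
Edit distance = 3


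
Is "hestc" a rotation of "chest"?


Word: "chest", Candidate: "hestc"
Method: check if candidate is substring of word+word
"chestchest" contains "hestc"? Yes
Is rotation = Yes


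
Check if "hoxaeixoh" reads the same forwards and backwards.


Word: "hoxaeixoh"
Reversed: "hoxieaxoh"
Forward == Backward? hoxaeixoh != hoxieaxoh
Palindrome = No


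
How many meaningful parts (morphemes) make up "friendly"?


Word: "friendly"
Morphemes: friend + -ly
Each morpheme carries meaning
= 2 morphemes


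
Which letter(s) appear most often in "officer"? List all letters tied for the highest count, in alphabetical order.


Word: "officer"
Letter counts:
  'c': 1
  'e': 1
  'f': 2
  'i': 1
  'o': 1
  'r': 1
Maximum count = 2
Most frequent = 'f' (2 times each)


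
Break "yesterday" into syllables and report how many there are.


Word: "yesterday"
Syllable breakdown: yes · ter · day
Counting: 3 parts
= 3 syllables


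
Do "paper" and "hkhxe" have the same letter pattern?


Pattern of "paper": [0, 1, 0, 2, 3]
Pattern of "hkhxe": [0, 1, 0, 2, 3]
Patterns match
Same pattern = Yes


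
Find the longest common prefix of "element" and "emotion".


Word 1: "element"
Word 2: "emotion"
Comparing from start:
  Pos 0: 'e' == 'e'
  Pos 1: 'l' != 'm' (stop)
LCP = "e" (length 1)


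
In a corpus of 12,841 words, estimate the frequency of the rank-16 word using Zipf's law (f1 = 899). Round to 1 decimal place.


Zipf's law: f(r) = f(1) / r
f(1) = 899
f(16) = 899 / 16
= 56.2 occurrences


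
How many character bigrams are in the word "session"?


Word: "session" (length 7)
Number of 2-grams = length - 2 + 1 = 7 - 2 + 1
= 6


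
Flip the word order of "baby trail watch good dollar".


Original: "baby trail watch good dollar"
Words (1..n): baby | trail | watch | good | dollar
Reversed (n..1): dollar | good | watch | trail | baby
Result = "dollar good watch trail baby"


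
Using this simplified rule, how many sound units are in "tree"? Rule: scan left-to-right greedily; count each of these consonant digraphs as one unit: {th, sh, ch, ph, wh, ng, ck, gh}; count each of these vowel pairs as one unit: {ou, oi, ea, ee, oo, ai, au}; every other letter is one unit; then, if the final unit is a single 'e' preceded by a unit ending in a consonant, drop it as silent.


Word: "tree" (4 letters)
Left-to-right scan:
  [1] 't' (letter)
  [2] 'r' (letter)
  [3] 'ee' (vowel-pair)
Units from scan: 3
Sound units = 3 units


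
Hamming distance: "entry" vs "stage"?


Comparing character by character (same length = 5):
  Pos 0: 'e' vs 's' !=
  Pos 1: 'n' vs 't' !=
  Pos 2: 't' vs 'a' !=
  Pos 3: 'r' vs 'g' !=
  Pos 4: 'y' vs 'e' !=
Hamming distance = 5


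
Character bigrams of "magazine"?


Word: "magazine" (length 8)
Number of bigrams = 8 - 2 + 1 = 7
  Position 0: "ma"
  Position 1: "ag"
  Position 2: "ga"
  Position 3: "az"
  Position 4: "zi"
  Position 5: "in"
  Position 6: "ne"
Bigrams = "ma", "ag", "ga", "az", "zi", "in", "ne"


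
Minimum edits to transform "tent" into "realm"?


Word 1: "tent" (length 4)
Word 2: "realm" (length 5)
One optimal edit sequence (insert/delete/substitute each cost 1):
  1. substitute 't' -> 'r'  (+1)
  2. keep 'e'
  3. insert 'a'  (+1)
  4. substitute 'n' -> 'l'  (+1)
  5. substitute 't' -> 'm'  (+1)
Total edit operations: 4
Edit distance = 4


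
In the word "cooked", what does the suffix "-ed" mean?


Suffix: -ed
As in: cooked -> cook + -ed
Meaning = past tense


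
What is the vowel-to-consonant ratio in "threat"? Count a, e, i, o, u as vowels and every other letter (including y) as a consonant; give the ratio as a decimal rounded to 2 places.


Word: "threat"
Vowels (a,e,i,o,u): 2
Consonants: 4
Ratio = 2/4
= 0.50


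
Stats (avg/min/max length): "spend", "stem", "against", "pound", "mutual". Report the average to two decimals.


Lengths: "spend"=5, "stem"=4, "against"=7, "pound"=5, "mutual"=6
Sum = 27, Count = 5
Average = 27/5 = 5.40
= avg=5.40, min=4, max=7


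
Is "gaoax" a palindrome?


Word: "gaoax"
Reversed: "xaoag"
Forward == Backward? gaoax != xaoag
Palindrome = No


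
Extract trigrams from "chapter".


Word: "chapter" (length 7)
Number of trigrams = 7 - 3 + 1 = 5
  Position 0: "cha"
  Position 1: "hap"
  Position 2: "apt"
  Position 3: "pte"
  Position 4: "ter"
Trigrams = "cha", "hap", "apt", "pte", "ter"


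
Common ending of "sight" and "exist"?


Word 1: "sight"
Word 2: "exist"
Comparing from end:
  Pos -1: 't' == 't'
  Pos -2: 'h' != 's' (stop)
LCS = "t" (length 1)


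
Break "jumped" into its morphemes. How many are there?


Word: "jumped"
Morphemes: jump / -ed
Each morpheme carries meaning
= 2 morphemes


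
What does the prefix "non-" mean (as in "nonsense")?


Prefix: non-
Example: nonsense = non- + sense
Meaning = not


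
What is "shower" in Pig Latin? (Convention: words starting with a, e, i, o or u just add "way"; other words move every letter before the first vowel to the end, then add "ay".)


Word: "shower"
Starts with consonant(s) → move to end, add 'ay'
Consonant cluster: "sh"
Pig Latin = "owershay"


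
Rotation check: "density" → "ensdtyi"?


Word: "density", Candidate: "ensdtyi"
Method: check if candidate is substring of word+word
"densitydensity" contains "ensdtyi"? No
Is rotation = No


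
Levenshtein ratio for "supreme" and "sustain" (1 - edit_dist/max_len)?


Word 1: "supreme" (length 7)
Word 2: "sustain" (length 7)
One optimal edit sequence:
  1. keep 's'
  2. keep 'u'
  3. substitute 'p' -> 's'  (+1)
  4. substitute 'r' -> 't'  (+1)
  5. substitute 'e' -> 'a'  (+1)
  6. substitute 'm' -> 'i'  (+1)
  7. substitute 'e' -> 'n'  (+1)
Edit distance = 5
Max length = max(7, 7) = 7
Similarity = 1 - 5/7
= 0.2857


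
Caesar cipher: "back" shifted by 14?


Word: "back"
Shift: 14
Each letter → (letter + shift) mod 26:
  'b' (1) + 14 = 15 → 'p'
  'a' (0) + 14 = 14 → 'o'
  'c' (2) + 14 = 16 → 'q'
  'k' (10) + 14 = 24 → 'y'
Result = "poqy"


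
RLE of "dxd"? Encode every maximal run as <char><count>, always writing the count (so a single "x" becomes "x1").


String: "dxd"
Scanning for consecutive runs:
  'd' x 1
  'x' x 1
  'd' x 1
RLE = "d1x1d1"


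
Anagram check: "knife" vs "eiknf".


Word 1: "knife" → sorted: efikn
Word 2: "eiknf" → sorted: efikn
Same letters? efikn == efikn
Anagram = Yes


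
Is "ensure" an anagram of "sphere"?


Word 1: "sphere" → sorted: eehprs
Word 2: "ensure" → sorted: eenrsu
Same letters? eehprs != eenrsu
Anagram = No


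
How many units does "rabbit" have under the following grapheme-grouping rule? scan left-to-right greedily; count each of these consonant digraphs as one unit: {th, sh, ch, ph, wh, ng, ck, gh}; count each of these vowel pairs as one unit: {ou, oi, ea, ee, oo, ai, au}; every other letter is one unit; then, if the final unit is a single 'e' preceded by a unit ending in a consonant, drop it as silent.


Word: "rabbit" (6 letters)
Left-to-right scan:
  [1] 'r' (letter)
  [2] 'a' (letter)
  [3] 'b' (letter)
  [4] 'b' (letter)
  [5] 'i' (letter)
  [6] 't' (letter)
Units from scan: 6
Sound units = 6 units


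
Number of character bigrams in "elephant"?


Word: "elephant" (length 8)
Number of 2-grams = length - 2 + 1 = 8 - 2 + 1
= 7


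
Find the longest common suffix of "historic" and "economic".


Word 1: "historic"
Word 2: "economic"
Comparing from end:
  Pos -1: 'c' == 'c'
  Pos -2: 'i' == 'i'
  Pos -3: 'r' != 'm' (stop)
LCS = "ic" (length 2)


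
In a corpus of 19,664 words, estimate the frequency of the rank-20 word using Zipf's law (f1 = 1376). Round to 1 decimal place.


Zipf's law: f(r) = f(1) / r
f(1) = 1376
f(20) = 1376 / 20
= 68.8 occurrences


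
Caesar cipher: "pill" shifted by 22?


Word: "pill"
Shift: 22
Each letter → (letter + shift) mod 26:
  'p' (15) + 22 = 11 → 'l'
  'i' (8) + 22 = 4 → 'e'
  'l' (11) + 22 = 7 → 'h'
  'l' (11) + 22 = 7 → 'h'
Result = "lehh"


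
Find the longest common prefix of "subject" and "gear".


Word 1: "subject"
Word 2: "gear"
Comparing from start:
  Pos 0: 's' != 'g' (stop)
LCP = "" (length 0)


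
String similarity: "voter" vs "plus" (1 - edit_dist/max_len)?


Word 1: "voter" (length 5)
Word 2: "plus" (length 4)
One optimal edit sequence:
  1. delete 'v'  (+1)
  2. substitute 'o' -> 'p'  (+1)
  3. substitute 't' -> 'l'  (+1)
  4. substitute 'e' -> 'u'  (+1)
  5. substitute 'r' -> 's'  (+1)
Edit distance = 5
Max length = max(5, 4) = 5
Similarity = 1 - 5/5
= 0.0000


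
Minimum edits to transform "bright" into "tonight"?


Word 1: "bright" (length 6)
Word 2: "tonight" (length 7)
One optimal edit sequence (insert/delete/substitute each cost 1):
  1. insert 't'  (+1)
  2. substitute 'b' -> 'o'  (+1)
  3. substitute 'r' -> 'n'  (+1)
  4. keep 'i'
  5. keep 'g'
  6. keep 'h'
  7. keep 't'
Total edit operations: 3
Edit distance = 3


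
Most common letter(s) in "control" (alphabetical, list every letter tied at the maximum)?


Word: "control"
Letter counts:
  'c': 1
  'l': 1
  'n': 1
  'o': 2
  'r': 1
  't': 1
Maximum count = 2
Most frequent = 'o' (2 times each)


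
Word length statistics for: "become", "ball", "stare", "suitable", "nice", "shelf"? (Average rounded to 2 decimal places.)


Lengths: "become"=6, "ball"=4, "stare"=5, "suitable"=8, "nice"=4, "shelf"=5
Sum = 32, Count = 6
Average = 32/6 = 5.33
= avg=5.33, min=4, max=8


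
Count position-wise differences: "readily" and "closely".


Comparing character by character (same length = 7):
  Pos 0: 'r' vs 'c' !=
  Pos 1: 'e' vs 'l' !=
  Pos 2: 'a' vs 'o' !=
  Pos 3: 'd' vs 's' !=
  Pos 4: 'i' vs 'e' !=
  Pos 5: 'l' vs 'l' =
  Pos 6: 'y' vs 'y' =
Hamming distance = 5


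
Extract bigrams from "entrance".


Word: "entrance" (length 8)
Number of bigrams = 8 - 2 + 1 = 7
  Position 0: "en"
  Position 1: "nt"
  Position 2: "tr"
  Position 3: "ra"
  Position 4: "an"
  Position 5: "nc"
  Position 6: "ce"
Bigrams = "en", "nt", "tr", "ra", "an", "nc", "ce"


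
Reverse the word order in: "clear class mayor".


Original: "clear class mayor"
Words (1..n): clear | class | mayor
Reversed (n..1): mayor | class | clear
Result = "mayor class clear"


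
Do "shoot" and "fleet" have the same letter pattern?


Pattern of "shoot": [0, 1, 2, 2, 3]
Pattern of "fleet": [0, 1, 2, 2, 3]
Patterns match
Same pattern = Yes


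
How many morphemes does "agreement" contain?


Word: "agreement"
Morphemes: agree + -ment
Each morpheme carries meaning
= 2 morphemes


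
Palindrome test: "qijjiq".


Word: "qijjiq"
Reversed: "qijjiq"
Forward == Backward? qijjiq == qijjiq
Palindrome = Yes


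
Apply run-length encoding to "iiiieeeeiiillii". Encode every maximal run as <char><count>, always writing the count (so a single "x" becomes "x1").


String: "iiiieeeeiiillii"
Scanning for consecutive runs:
  'i' x 4
  'e' x 4
  'i' x 3
  'l' x 2
  'i' x 2
RLE = "i4e4i3l2i2"


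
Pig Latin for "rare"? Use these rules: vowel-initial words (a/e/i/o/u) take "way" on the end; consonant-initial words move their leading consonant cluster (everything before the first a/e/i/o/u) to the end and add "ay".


Word: "rare"
Starts with consonant(s) → move to end, add 'ay'
Consonant cluster: "r"
Pig Latin = "areray"


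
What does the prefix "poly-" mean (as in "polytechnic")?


Prefix: poly-
Example: polytechnic = poly- + technic
Meaning = many


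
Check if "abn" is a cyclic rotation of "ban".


Word: "ban", Candidate: "abn"
Method: check if candidate is substring of word+word
"banban" contains "abn"? No
Is rotation = No


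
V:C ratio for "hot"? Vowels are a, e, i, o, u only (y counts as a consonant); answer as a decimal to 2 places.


Word: "hot"
Vowels (a,e,i,o,u): 1
Consonants: 2
Ratio = 1/2
= 0.50


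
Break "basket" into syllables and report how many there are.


Word: "basket"
Syllable breakdown: bas / ket
Counting: 2 parts
= 2 syllables


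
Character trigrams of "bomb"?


Word: "bomb" (length 4)
Number of trigrams = 4 - 3 + 1 = 2
  Position 0: "bom"
  Position 1: "omb"
Trigrams = "bom", "omb"


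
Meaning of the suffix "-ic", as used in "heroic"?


Suffix: -ic
Example: heroic (hero + -ic)
Meaning = relating to


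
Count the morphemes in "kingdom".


Word: "kingdom"
Morphemes: king | -dom
Each morpheme carries meaning
= 2 morphemes


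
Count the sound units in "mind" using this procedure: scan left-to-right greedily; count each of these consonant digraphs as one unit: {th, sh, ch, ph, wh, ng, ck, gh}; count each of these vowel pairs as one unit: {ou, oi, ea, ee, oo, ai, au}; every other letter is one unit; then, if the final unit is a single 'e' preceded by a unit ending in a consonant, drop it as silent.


Word: "mind" (4 letters)
Left-to-right scan:
  [1] 'm' (letter)
  [2] 'i' (letter)
  [3] 'n' (letter)
  [4] 'd' (letter)
Units from scan: 4
Sound units = 4 units


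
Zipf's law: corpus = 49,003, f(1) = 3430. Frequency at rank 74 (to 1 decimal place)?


Zipf's law: f(r) = f(1) / r
f(1) = 3430
f(74) = 3430 / 74
= 46.4 occurrences


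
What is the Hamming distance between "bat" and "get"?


Comparing character by character (same length = 3):
  Pos 0: 'b' vs 'g' !=
  Pos 1: 'a' vs 'e' !=
  Pos 2: 't' vs 't' =
Hamming distance = 2


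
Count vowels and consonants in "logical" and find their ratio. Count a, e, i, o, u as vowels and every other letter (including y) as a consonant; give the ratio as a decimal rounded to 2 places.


Word: "logical"
Vowels (a,e,i,o,u): 3
Consonants: 4
Ratio = 3/4
= 0.75


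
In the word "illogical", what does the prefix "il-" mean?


Prefix: il-
Example: illogical (il- + logical)
Meaning = not


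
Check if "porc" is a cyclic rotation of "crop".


Word: "crop", Candidate: "porc"
Method: check if candidate is substring of word+word
"cropcrop" contains "porc"? No
Is rotation = No


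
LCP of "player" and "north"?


Word 1: "player"
Word 2: "north"
Comparing from start:
  Pos 0: 'p' != 'n' (stop)
LCP = "" (length 0)


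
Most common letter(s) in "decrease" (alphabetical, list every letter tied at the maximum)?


Word: "decrease"
Letter counts:
  'a': 1
  'c': 1
  'd': 1
  'e': 3
  'r': 1
  's': 1
Maximum count = 3
Most frequent = 'e' (3 times each)


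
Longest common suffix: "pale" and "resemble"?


Word 1: "pale"
Word 2: "resemble"
Comparing from end:
  Pos -1: 'e' == 'e'
  Pos -2: 'l' == 'l'
  Pos -3: 'a' != 'b' (stop)
LCS = "le" (length 2)


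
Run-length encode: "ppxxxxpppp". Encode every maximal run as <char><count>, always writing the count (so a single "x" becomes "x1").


String: "ppxxxxpppp"
Scanning for consecutive runs:
  'p' x 2
  'x' x 4
  'p' x 4
RLE = "p2x4p4"


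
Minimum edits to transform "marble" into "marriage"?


Word 1: "marble" (length 6)
Word 2: "marriage" (length 8)
One optimal edit sequence (insert/delete/substitute each cost 1):
  1. keep 'm'
  2. keep 'a'
  3. insert 'r'  (+1)
  4. keep 'r'
  5. insert 'i'  (+1)
  6. substitute 'b' -> 'a'  (+1)
  7. substitute 'l' -> 'g'  (+1)
  8. keep 'e'
Total edit operations: 4
Edit distance = 4


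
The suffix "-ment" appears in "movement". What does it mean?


Suffix: -ment
Example: movement = move + -ment
Meaning = result of action


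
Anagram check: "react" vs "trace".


Word 1: "react" → sorted: acert
Word 2: "trace" → sorted: acert
Same letters? acert == acert
Anagram = Yes


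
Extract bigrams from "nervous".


Word: "nervous" (length 7)
Number of bigrams = 7 - 2 + 1 = 6
  Position 0: "ne"
  Position 1: "er"
  Position 2: "rv"
  Position 3: "vo"
  Position 4: "ou"
  Position 5: "us"
Bigrams = "ne", "er", "rv", "vo", "ou", "us"


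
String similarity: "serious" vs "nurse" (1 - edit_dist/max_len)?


Word 1: "serious" (length 7)
Word 2: "nurse" (length 5)
One optimal edit sequence:
  1. substitute 's' -> 'n'  (+1)
  2. substitute 'e' -> 'u'  (+1)
  3. keep 'r'
  4. delete 'i'  (+1)
  5. delete 'o'  (+1)
  6. substitute 'u' -> 's'  (+1)
  7. substitute 's' -> 'e'  (+1)
Edit distance = 6
Max length = max(7, 5) = 7
Similarity = 1 - 6/7
= 0.1429


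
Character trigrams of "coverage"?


Word: "coverage" (length 8)
Number of trigrams = 8 - 3 + 1 = 6
  Position 0: "cov"
  Position 1: "ove"
  Position 2: "ver"
  Position 3: "era"
  Position 4: "rag"
  Position 5: "age"
Trigrams = "cov", "ove", "ver", "era", "rag", "age"


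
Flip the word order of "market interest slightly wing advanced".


Original: "market interest slightly wing advanced"
Words (1..n): market | interest | slightly | wing | advanced
Reversed (n..1): advanced | wing | slightly | interest | market
Result = "advanced wing slightly interest market"


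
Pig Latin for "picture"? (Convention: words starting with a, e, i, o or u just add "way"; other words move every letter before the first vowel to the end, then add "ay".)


Word: "picture"
Starts with consonant(s) → move to end, add 'ay'
Consonant cluster: "p"
Pig Latin = "icturepay"


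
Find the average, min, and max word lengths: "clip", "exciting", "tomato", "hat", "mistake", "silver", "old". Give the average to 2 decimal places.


Lengths: "clip"=4, "exciting"=8, "tomato"=6, "hat"=3, "mistake"=7, "silver"=6, "old"=3
Sum = 37, Count = 7
Average = 37/7 = 5.29
= avg=5.29, min=3, max=8


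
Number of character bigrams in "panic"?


Word: "panic" (length 5)
Number of 2-grams = length - 2 + 1 = 5 - 2 + 1
= 4


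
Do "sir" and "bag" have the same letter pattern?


Pattern of "sir": [0, 1, 2]
Pattern of "bag": [0, 1, 2]
Patterns match
Same pattern = Yes


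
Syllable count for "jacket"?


Word: "jacket"
Syllable breakdown: jack / et
Counting: 2 parts
= 2 syllables


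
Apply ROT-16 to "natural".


Word: "natural"
Shift: 16
Each letter → (letter + shift) mod 26:
  'n' (13) + 16 = 3 → 'd'
  'a' (0) + 16 = 16 → 'q'
  't' (19) + 16 = 9 → 'j'
  'u' (20) + 16 = 10 → 'k'
  'r' (17) + 16 = 7 → 'h'
  'a' (0) + 16 = 16 → 'q'
  'l' (11) + 16 = 1 → 'b'
Result = "dqjkhqb"


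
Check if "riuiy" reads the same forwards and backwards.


Word: "riuiy"
Reversed: "yiuir"
Forward == Backward? riuiy != yiuir
Palindrome = No


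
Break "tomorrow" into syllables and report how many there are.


Word: "tomorrow"
Syllable breakdown: to | mor | row
Counting: 3 parts
= 3 syllables


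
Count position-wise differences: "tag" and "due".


Comparing character by character (same length = 3):
  Pos 0: 't' vs 'd' !=
  Pos 1: 'a' vs 'u' !=
  Pos 2: 'g' vs 'e' !=
Hamming distance = 3


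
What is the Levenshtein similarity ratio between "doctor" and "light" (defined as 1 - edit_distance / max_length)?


Word 1: "doctor" (length 6)
Word 2: "light" (length 5)
One optimal edit sequence:
  1. delete 'd'  (+1)
  2. substitute 'o' -> 'l'  (+1)
  3. substitute 'c' -> 'i'  (+1)
  4. substitute 't' -> 'g'  (+1)
  5. substitute 'o' -> 'h'  (+1)
  6. substitute 'r' -> 't'  (+1)
Edit distance = 6
Max length = max(6, 5) = 6
Similarity = 1 - 6/6
= 0.0000


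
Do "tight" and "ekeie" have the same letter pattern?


Pattern of "tight": [0, 1, 2, 3, 0]
Pattern of "ekeie": [0, 1, 0, 2, 0]
Patterns do not match
Same pattern = No


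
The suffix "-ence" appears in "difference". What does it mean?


Suffix: -ence
As in: difference -> differ + -ence
Meaning = state of


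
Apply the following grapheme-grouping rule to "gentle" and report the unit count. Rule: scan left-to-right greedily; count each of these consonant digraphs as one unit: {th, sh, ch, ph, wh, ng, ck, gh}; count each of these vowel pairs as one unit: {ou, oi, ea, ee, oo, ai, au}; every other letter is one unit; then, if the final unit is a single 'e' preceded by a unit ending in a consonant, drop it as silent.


Word: "gentle" (6 letters)
Left-to-right scan:
  [1] 'g' (letter)
  [2] 'e' (letter)
  [3] 'n' (letter)
  [4] 't' (letter)
  [5] 'l' (letter)
  [6] 'e' (letter)
Units from scan: 6
Final unit is 'e' after a consonant -> drop as silent (-1)
Sound units = 5 units


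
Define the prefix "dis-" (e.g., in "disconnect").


Prefix: dis-
Example: disconnect (dis- + connect)
Meaning = not / opposite


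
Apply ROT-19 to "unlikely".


Word: "unlikely"
Shift: 19
Each letter → (letter + shift) mod 26:
  'u' (20) + 19 = 13 → 'n'
  'n' (13) + 19 = 6 → 'g'
  'l' (11) + 19 = 4 → 'e'
  'i' (8) + 19 = 1 → 'b'
  'k' (10) + 19 = 3 → 'd'
  'e' (4) + 19 = 23 → 'x'
  'l' (11) + 19 = 4 → 'e'
  'y' (24) + 19 = 17 → 'r'
Result = "ngebdxer"


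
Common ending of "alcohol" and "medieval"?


Word 1: "alcohol"
Word 2: "medieval"
Comparing from end:
  Pos -1: 'l' == 'l'
  Pos -2: 'o' != 'a' (stop)
LCS = "l" (length 1)


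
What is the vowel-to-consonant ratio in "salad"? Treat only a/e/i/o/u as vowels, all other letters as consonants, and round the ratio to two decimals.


Word: "salad"
Vowels (a,e,i,o,u): 2
Consonants: 3
Ratio = 2/3
= 0.67


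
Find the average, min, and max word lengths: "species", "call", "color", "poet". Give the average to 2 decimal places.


Lengths: "species"=7, "call"=4, "color"=5, "poet"=4
Sum = 20, Count = 4
Average = 20/4 = 5.00
= avg=5.00, min=4, max=7


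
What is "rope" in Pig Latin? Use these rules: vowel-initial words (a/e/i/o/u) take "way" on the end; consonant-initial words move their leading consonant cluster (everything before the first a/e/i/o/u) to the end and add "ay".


Word: "rope"
Starts with consonant(s) → move to end, add 'ay'
Consonant cluster: "r"
Pig Latin = "operay"


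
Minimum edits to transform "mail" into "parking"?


Word 1: "mail" (length 4)
Word 2: "parking" (length 7)
One optimal edit sequence (insert/delete/substitute each cost 1):
  1. substitute 'm' -> 'p'  (+1)
  2. keep 'a'
  3. insert 'r'  (+1)
  4. insert 'k'  (+1)
  5. keep 'i'
  6. insert 'n'  (+1)
  7. substitute 'l' -> 'g'  (+1)
Total edit operations: 5
Edit distance = 5


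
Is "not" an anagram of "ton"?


Word 1: "ton" → sorted: not
Word 2: "not" → sorted: not
Same letters? not == not
Anagram = Yes


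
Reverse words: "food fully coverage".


Original: "food fully coverage"
Words (1..n): food | fully | coverage
Reversed (n..1): coverage | fully | food
Result = "coverage fully food"


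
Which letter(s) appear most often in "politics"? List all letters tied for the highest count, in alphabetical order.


Word: "politics"
Letter counts:
  'c': 1
  'i': 2
  'l': 1
  'o': 1
  'p': 1
  's': 1
  't': 1
Maximum count = 2
Most frequent = 'i' (2 times each)


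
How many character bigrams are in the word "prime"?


Word: "prime" (length 5)
Number of 2-grams = length - 2 + 1 = 5 - 2 + 1
= 4


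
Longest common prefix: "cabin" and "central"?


Word 1: "cabin"
Word 2: "central"
Comparing from start:
  Pos 0: 'c' == 'c'
  Pos 1: 'a' != 'e' (stop)
LCP = "c" (length 1)


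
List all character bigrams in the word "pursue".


Word: "pursue" (length 6)
Number of bigrams = 6 - 2 + 1 = 5
  Position 0: "pu"
  Position 1: "ur"
  Position 2: "rs"
  Position 3: "su"
  Position 4: "ue"
Bigrams = "pu", "ur", "rs", "su", "ue"


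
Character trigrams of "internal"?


Word: "internal" (length 8)
Number of trigrams = 8 - 3 + 1 = 6
  Position 0: "int"
  Position 1: "nte"
  Position 2: "ter"
  Position 3: "ern"
  Position 4: "rna"
  Position 5: "nal"
Trigrams = "int", "nte", "ter", "ern", "rna", "nal"


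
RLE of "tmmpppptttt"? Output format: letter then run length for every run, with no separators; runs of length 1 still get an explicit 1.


String: "tmmpppptttt"
Scanning for consecutive runs:
  't' x 1
  'm' x 2
  'p' x 4
  't' x 4
RLE = "t1m2p4t4"


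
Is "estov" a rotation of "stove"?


Word: "stove", Candidate: "estov"
Method: check if candidate is substring of word+word
"stovestove" contains "estov"? Yes
Is rotation = Yes


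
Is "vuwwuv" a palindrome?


Word: "vuwwuv"
Reversed: "vuwwuv"
Forward == Backward? vuwwuv == vuwwuv
Palindrome = Yes


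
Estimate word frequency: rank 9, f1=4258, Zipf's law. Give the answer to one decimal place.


Zipf's law: f(r) = f(1) / r
f(1) = 4258
f(9) = 4258 / 9
= 473.1 occurrences


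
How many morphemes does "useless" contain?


Word: "useless"
Morphemes: use | -less
Each morpheme carries meaning
= 2 morphemes


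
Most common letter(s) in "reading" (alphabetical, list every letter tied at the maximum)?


Word: "reading"
Letter counts:
  'a': 1
  'd': 1
  'e': 1
  'g': 1
  'i': 1
  'n': 1
  'r': 1
Maximum count = 1
Most frequent = 'a', 'd', 'e', 'g', 'i', 'n', 'r' (1 time each)


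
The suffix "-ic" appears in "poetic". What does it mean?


Suffix: -ic
Example: poetic = poet + -ic
Meaning = relating to


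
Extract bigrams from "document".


Word: "document" (length 8)
Number of bigrams = 8 - 2 + 1 = 7
  Position 0: "do"
  Position 1: "oc"
  Position 2: "cu"
  Position 3: "um"
  Position 4: "me"
  Position 5: "en"
  Position 6: "nt"
Bigrams = "do", "oc", "cu", "um", "me", "en", "nt"


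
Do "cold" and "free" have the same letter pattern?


Pattern of "cold": [0, 1, 2, 3]
Pattern of "free": [0, 1, 2, 2]
Patterns do not match
Same pattern = No


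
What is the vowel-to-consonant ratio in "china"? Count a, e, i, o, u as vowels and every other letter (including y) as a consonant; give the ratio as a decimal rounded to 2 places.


Word: "china"
Vowels (a,e,i,o,u): 2
Consonants: 3
Ratio = 2/3
= 0.67


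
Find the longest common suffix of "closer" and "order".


Word 1: "closer"
Word 2: "order"
Comparing from end:
  Pos -1: 'r' == 'r'
  Pos -2: 'e' == 'e'
  Pos -3: 's' != 'd' (stop)
LCS = "er" (length 2)


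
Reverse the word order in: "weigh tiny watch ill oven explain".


Original: "weigh tiny watch ill oven explain"
Words (1..n): weigh | tiny | watch | ill | oven | explain
Reversed (n..1): explain | oven | ill | watch | tiny | weigh
Result = "explain oven ill watch tiny weigh"


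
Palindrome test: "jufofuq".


Word: "jufofuq"
Reversed: "qufofuj"
Forward == Backward? jufofuq != qufofuj
Palindrome = No


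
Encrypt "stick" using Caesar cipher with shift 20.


Word: "stick"
Shift: 20
Each letter → (letter + shift) mod 26:
  's' (18) + 20 = 12 → 'm'
  't' (19) + 20 = 13 → 'n'
  'i' (8) + 20 = 2 → 'c'
  'c' (2) + 20 = 22 → 'w'
  'k' (10) + 20 = 4 → 'e'
Result = "mncwe"


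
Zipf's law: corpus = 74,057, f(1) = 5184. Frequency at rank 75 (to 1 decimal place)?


Zipf's law: f(r) = f(1) / r
f(1) = 5184
f(75) = 5184 / 75
= 69.1 occurrences


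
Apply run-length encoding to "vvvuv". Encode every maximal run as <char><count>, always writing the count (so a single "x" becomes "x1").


String: "vvvuv"
Scanning for consecutive runs:
  'v' x 3
  'u' x 1
  'v' x 1
RLE = "v3u1v1"


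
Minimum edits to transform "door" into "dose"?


Word 1: "door" (length 4)
Word 2: "dose" (length 4)
One optimal edit sequence (insert/delete/substitute each cost 1):
  1. keep 'd'
  2. keep 'o'
  3. substitute 'o' -> 's'  (+1)
  4. substitute 'r' -> 'e'  (+1)
Total edit operations: 2
Edit distance = 2


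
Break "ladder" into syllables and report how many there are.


Word: "ladder"
Syllable breakdown: lad · der
Counting: 2 parts
= 2 syllables


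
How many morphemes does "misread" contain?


Word: "misread"
Morphemes: mis- + read
Each morpheme carries meaning
= 2 morphemes


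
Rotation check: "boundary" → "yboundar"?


Word: "boundary", Candidate: "yboundar"
Method: check if candidate is substring of word+word
"boundaryboundary" contains "yboundar"? Yes
Is rotation = Yes


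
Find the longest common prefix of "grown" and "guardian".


Word 1: "grown"
Word 2: "guardian"
Comparing from start:
  Pos 0: 'g' == 'g'
  Pos 1: 'r' != 'u' (stop)
LCP = "g" (length 1)


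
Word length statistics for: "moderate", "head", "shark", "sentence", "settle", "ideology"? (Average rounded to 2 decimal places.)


Lengths: "moderate"=8, "head"=4, "shark"=5, "sentence"=8, "settle"=6, "ideology"=8
Sum = 39, Count = 6
Average = 39/6 = 6.50
= avg=6.50, min=4, max=8


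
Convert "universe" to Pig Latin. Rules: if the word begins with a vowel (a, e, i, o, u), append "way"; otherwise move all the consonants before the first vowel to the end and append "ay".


Word: "universe"
Starts with vowel → add 'way'
Pig Latin = "universeway"


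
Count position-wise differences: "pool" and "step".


Comparing character by character (same length = 4):
  Pos 0: 'p' vs 's' !=
  Pos 1: 'o' vs 't' !=
  Pos 2: 'o' vs 'e' !=
  Pos 3: 'l' vs 'p' !=
Hamming distance = 4


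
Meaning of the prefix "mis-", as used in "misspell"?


Prefix: mis-
Example: misspell (mis- + spell)
Meaning = wrongly


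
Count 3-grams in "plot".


Word: "plot" (length 4)
Number of 3-grams = length - 3 + 1 = 4 - 3 + 1
= 2


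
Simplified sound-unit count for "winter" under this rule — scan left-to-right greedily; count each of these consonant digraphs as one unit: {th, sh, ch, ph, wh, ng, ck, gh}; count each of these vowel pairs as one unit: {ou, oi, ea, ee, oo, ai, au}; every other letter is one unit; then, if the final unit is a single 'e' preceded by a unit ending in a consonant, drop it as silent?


Word: "winter" (6 letters)
Left-to-right scan:
  1. 'w' (letter)
  2. 'i' (letter)
  3. 'n' (letter)
  4. 't' (letter)
  5. 'e' (letter)
  6. 'r' (letter)
Units from scan: 6
Sound units = 6 units


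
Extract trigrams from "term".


Word: "term" (length 4)
Number of trigrams = 4 - 3 + 1 = 2
  Position 0: "ter"
  Position 1: "erm"
Trigrams = "ter", "erm"


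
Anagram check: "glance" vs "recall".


Word 1: "glance" → sorted: acegln
Word 2: "recall" → sorted: acellr
Same letters? acegln != acellr
Anagram = No


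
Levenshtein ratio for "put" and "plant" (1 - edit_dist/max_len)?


Word 1: "put" (length 3)
Word 2: "plant" (length 5)
One optimal edit sequence:
  1. keep 'p'
  2. insert 'l'  (+1)
  3. insert 'a'  (+1)
  4. substitute 'u' -> 'n'  (+1)
  5. keep 't'
Edit distance = 3
Max length = max(3, 5) = 5
Similarity = 1 - 3/5
= 0.4000


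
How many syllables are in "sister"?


Word: "sister"
Syllable breakdown: sis-ter
Counting: 2 parts
= 2 syllables


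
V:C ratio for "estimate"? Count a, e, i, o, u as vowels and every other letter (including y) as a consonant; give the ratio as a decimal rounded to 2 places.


Word: "estimate"
Vowels (a,e,i,o,u): 4
Consonants: 4
Ratio = 4/4
= 1.00


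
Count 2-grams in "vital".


Word: "vital" (length 5)
Number of 2-grams = length - 2 + 1 = 5 - 2 + 1
= 4


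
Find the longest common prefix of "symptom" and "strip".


Word 1: "symptom"
Word 2: "strip"
Comparing from start:
  Pos 0: 's' == 's'
  Pos 1: 'y' != 't' (stop)
LCP = "s" (length 1)
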